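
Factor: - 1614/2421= - 2^1*3^( - 1 ) = - 2/3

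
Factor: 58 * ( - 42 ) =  - 2436 = - 2^2  *  3^1*7^1*29^1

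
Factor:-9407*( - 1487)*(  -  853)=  -23^1 * 409^1 * 853^1 * 1487^1 = - 11931942277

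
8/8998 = 4/4499 = 0.00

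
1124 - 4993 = -3869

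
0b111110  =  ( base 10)62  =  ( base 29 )24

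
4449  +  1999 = 6448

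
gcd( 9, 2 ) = 1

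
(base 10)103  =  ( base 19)58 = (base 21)4j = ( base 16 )67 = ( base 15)6D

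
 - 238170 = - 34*7005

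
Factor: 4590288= 2^4 * 3^2 * 127^1*251^1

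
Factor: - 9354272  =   - 2^5*67^1 * 4363^1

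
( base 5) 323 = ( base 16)58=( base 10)88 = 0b1011000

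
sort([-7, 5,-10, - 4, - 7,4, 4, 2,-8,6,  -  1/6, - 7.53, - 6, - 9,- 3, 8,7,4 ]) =[-10  , - 9, - 8, - 7.53, - 7,- 7, - 6, - 4, - 3,-1/6,2 , 4  ,  4,4, 5,6, 7,8 ]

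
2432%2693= 2432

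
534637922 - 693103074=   -  158465152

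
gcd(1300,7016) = 4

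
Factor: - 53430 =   -  2^1*3^1 * 5^1*13^1*137^1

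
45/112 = 45/112= 0.40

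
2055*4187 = 8604285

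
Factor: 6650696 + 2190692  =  8841388=2^2*2210347^1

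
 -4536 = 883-5419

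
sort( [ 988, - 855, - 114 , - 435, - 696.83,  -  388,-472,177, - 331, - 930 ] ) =[-930, - 855, - 696.83, - 472,-435,-388, - 331, - 114,177,988] 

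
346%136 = 74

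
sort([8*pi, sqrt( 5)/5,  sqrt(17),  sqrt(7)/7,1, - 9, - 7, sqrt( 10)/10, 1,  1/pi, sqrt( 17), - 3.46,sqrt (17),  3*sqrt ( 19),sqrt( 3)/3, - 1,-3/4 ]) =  [ - 9,-7, - 3.46, -1, - 3/4 , sqrt(10 ) /10, 1/pi, sqrt( 7 )/7 , sqrt(5 ) /5, sqrt(3)/3,1, 1, sqrt(17),sqrt( 17), sqrt (17 ), 3*sqrt( 19), 8*pi] 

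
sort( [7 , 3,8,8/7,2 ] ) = [ 8/7,2,3,7,8 ] 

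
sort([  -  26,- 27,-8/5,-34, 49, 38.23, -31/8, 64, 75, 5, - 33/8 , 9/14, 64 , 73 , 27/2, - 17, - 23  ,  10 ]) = [-34, - 27, - 26, - 23,- 17, - 33/8,- 31/8,-8/5, 9/14, 5, 10, 27/2, 38.23, 49, 64,64, 73,75 ]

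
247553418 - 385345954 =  - 137792536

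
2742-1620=1122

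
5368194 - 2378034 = 2990160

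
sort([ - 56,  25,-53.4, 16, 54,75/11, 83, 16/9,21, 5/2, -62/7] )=[ -56, - 53.4, - 62/7, 16/9, 5/2,75/11,16,  21,25,54, 83 ]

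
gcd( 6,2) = 2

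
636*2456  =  1562016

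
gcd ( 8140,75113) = 1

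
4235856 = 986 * 4296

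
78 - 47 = 31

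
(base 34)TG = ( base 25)1F2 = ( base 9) 1333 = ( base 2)1111101010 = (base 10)1002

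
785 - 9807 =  - 9022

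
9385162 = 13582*691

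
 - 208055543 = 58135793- 266191336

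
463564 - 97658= 365906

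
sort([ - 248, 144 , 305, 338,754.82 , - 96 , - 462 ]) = [ - 462 , - 248, - 96,  144,305,338,754.82]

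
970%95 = 20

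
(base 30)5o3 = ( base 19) E8H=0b1010001100111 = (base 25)88n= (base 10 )5223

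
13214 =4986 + 8228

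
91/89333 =91/89333=0.00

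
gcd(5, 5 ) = 5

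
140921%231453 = 140921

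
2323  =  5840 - 3517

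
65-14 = 51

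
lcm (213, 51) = 3621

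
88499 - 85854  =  2645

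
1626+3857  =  5483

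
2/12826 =1/6413 = 0.00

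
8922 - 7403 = 1519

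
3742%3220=522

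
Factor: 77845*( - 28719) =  - 2235630555 = - 3^2*5^1*3191^1 * 15569^1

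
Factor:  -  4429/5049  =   - 3^(  -  3 )*11^( - 1)*17^( - 1 ) * 43^1*103^1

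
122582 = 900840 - 778258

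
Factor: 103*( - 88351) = - 9100153 = - 53^1*103^1*1667^1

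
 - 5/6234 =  - 5/6234 = -0.00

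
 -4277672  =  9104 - 4286776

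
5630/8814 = 2815/4407 = 0.64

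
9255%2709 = 1128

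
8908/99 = 8908/99 = 89.98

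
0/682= 0  =  0.00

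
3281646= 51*64346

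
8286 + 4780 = 13066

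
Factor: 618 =2^1*3^1*103^1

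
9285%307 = 75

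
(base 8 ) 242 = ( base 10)162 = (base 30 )5C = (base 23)71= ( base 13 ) C6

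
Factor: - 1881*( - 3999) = 7522119 = 3^3*11^1*  19^1 * 31^1*43^1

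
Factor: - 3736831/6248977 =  - 533833/892711 = - 359^1 * 499^(-1 ) * 1487^1 * 1789^( - 1 )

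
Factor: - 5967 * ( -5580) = 33295860  =  2^2 * 3^5 * 5^1*13^1*17^1 * 31^1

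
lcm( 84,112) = 336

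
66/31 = 2+4/31  =  2.13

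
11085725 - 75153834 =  - 64068109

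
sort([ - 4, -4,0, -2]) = [ - 4, - 4, - 2,0]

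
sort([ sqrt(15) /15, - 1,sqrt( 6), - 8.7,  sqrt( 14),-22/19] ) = [- 8.7, - 22/19,  -  1, sqrt( 15)/15, sqrt( 6), sqrt( 14) ]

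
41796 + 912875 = 954671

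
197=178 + 19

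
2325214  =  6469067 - 4143853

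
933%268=129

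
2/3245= 2/3245 = 0.00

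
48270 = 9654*5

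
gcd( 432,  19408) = 16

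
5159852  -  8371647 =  -3211795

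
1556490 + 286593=1843083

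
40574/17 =2386+ 12/17 = 2386.71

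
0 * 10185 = 0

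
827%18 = 17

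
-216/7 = -31 + 1/7 = -  30.86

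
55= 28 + 27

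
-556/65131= -1 + 64575/65131 =- 0.01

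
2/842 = 1/421 =0.00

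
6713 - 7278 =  -565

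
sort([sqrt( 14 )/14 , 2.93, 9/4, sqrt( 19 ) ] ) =[ sqrt( 14)/14,9/4, 2.93, sqrt( 19)]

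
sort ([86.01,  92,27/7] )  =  [27/7,86.01,92]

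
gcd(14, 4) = 2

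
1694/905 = 1 + 789/905 = 1.87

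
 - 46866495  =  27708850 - 74575345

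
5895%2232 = 1431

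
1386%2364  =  1386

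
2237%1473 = 764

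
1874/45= 1874/45 = 41.64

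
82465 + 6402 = 88867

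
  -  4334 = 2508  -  6842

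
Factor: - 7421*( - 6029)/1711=44741209/1711 = 29^( - 1 )*41^1*59^( - 1 ) * 181^1*6029^1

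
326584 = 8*40823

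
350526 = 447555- 97029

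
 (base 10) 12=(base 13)C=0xc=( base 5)22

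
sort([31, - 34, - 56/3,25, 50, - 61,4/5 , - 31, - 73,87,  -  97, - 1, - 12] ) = [ - 97, - 73, - 61 , - 34, - 31, - 56/3, - 12, - 1, 4/5,25,31, 50,87 ]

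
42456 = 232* 183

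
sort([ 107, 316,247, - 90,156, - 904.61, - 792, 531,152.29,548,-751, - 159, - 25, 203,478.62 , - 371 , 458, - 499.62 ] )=[ - 904.61, - 792, - 751, - 499.62, - 371,  -  159, - 90,- 25,107, 152.29,156, 203,247,  316,458,478.62,531,548]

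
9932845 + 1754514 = 11687359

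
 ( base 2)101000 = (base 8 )50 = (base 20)20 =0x28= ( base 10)40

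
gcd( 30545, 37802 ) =41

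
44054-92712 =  - 48658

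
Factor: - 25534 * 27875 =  - 2^1 * 5^3*  17^1* 223^1*751^1=- 711760250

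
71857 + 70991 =142848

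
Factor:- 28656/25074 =- 2^3*7^( - 1 ) = - 8/7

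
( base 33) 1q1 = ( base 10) 1948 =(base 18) 604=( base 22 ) 40C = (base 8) 3634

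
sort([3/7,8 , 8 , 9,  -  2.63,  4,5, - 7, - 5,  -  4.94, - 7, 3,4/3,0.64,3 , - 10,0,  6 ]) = [ - 10,-7,-7,- 5, - 4.94, - 2.63,0,3/7,0.64, 4/3,3, 3, 4,5,6,  8, 8,  9]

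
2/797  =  2/797 = 0.00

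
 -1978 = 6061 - 8039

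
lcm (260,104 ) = 520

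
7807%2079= 1570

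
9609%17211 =9609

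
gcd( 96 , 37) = 1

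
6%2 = 0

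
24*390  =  9360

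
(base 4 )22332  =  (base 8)1276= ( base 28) P2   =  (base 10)702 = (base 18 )230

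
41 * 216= 8856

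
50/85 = 10/17 =0.59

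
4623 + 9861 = 14484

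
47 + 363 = 410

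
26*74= 1924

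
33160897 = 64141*517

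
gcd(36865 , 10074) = 73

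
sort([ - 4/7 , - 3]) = [ - 3,-4/7]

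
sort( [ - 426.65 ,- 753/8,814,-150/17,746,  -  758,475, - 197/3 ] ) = [- 758,-426.65, - 753/8, - 197/3,- 150/17,475,  746, 814] 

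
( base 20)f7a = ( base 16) 1806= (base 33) 5lc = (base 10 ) 6150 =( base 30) 6P0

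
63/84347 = 63/84347 = 0.00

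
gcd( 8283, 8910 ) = 33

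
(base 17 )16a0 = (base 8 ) 15241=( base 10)6817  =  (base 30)7H7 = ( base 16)1aa1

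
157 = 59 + 98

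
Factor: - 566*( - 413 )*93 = 21739494 = 2^1*3^1*7^1*31^1* 59^1 * 283^1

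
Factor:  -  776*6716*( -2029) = 2^5 * 23^1*73^1 * 97^1 * 2029^1 = 10574368864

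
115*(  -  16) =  - 1840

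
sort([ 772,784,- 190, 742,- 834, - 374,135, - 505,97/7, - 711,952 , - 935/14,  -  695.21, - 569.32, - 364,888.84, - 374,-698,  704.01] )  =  [ - 834,-711, - 698, - 695.21,-569.32,-505,-374,-374, - 364, - 190, - 935/14,97/7 , 135,704.01,742, 772,784,888.84,952]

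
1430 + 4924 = 6354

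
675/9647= 675/9647 = 0.07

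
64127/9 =64127/9  =  7125.22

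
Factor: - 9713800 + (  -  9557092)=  - 2^2*569^1*8467^1 = - 19270892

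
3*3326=9978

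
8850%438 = 90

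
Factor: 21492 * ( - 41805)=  - 898473060 = - 2^2* 3^5 * 5^1 * 199^1 * 929^1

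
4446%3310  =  1136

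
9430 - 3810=5620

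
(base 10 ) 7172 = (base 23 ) dcj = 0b1110000000100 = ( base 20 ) HIC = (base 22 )EI0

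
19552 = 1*19552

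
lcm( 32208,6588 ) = 289872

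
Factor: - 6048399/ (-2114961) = 2016133/704987 = 7^1 * 293^1*587^( - 1) *983^1*1201^( - 1 ) 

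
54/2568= 9/428 = 0.02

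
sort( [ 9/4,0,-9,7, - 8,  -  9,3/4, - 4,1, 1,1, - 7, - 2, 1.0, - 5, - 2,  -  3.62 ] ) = [ -9, -9, - 8, -7,-5, - 4,  -  3.62, - 2,  -  2,0 , 3/4,1 , 1,1 , 1.0,9/4,  7]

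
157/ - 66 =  - 157/66 = - 2.38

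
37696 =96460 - 58764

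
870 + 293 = 1163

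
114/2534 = 57/1267 = 0.04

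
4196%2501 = 1695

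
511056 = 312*1638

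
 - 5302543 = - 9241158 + 3938615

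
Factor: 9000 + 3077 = 13^1*929^1 = 12077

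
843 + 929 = 1772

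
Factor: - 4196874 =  - 2^1*3^1*11^1*63589^1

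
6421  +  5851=12272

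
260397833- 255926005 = 4471828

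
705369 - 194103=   511266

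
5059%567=523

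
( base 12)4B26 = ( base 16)214E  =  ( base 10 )8526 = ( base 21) j70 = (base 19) 14be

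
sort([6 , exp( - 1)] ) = [ exp( - 1),6]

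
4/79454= 2/39727 = 0.00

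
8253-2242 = 6011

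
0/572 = 0 = 0.00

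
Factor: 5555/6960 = 2^( - 4)  *3^( - 1 )*11^1*29^ ( - 1)*101^1  =  1111/1392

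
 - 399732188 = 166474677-566206865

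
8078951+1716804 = 9795755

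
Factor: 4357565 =5^1*871513^1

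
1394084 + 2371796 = 3765880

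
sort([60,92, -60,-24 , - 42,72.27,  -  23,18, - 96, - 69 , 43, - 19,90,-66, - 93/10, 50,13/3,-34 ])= [ - 96, - 69, - 66, - 60, - 42,-34, - 24,-23, - 19, - 93/10, 13/3,18,43,50, 60,72.27, 90,92]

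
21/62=21/62 = 0.34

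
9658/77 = 125 + 3/7 = 125.43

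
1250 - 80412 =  - 79162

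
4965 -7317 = -2352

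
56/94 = 28/47 = 0.60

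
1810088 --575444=2385532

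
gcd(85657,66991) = 1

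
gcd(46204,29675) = 1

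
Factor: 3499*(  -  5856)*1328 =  - 2^9*3^1 *61^1*83^1*3499^1 = - 27210911232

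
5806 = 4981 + 825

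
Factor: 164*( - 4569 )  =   - 2^2*3^1*41^1*1523^1 = - 749316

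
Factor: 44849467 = 13^1*31^1*109^1*1021^1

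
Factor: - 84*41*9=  - 30996 = - 2^2*3^3*7^1*41^1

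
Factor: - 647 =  - 647^1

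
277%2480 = 277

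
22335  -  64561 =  - 42226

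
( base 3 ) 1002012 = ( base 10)788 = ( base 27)125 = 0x314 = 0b1100010100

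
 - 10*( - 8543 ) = 85430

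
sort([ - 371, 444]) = [ - 371,444]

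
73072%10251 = 1315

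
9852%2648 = 1908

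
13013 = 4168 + 8845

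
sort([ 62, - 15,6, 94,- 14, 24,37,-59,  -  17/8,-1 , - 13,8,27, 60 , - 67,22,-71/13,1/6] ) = [-67,- 59,-15,-14,-13, - 71/13, - 17/8, - 1, 1/6,6,8,22, 24,27, 37, 60,62,94 ]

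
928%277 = 97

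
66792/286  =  3036/13 = 233.54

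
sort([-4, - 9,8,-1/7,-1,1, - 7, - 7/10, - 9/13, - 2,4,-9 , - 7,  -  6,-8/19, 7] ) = [- 9,-9, - 7,-7,-6, - 4,-2, - 1,-7/10,  -  9/13, - 8/19,  -  1/7,1,4  ,  7,  8 ] 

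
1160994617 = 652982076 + 508012541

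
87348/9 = 29116/3 = 9705.33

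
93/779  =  93/779 = 0.12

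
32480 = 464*70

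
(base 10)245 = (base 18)DB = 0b11110101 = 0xF5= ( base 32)7L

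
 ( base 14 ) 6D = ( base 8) 141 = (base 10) 97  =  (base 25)3m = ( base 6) 241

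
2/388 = 1/194 = 0.01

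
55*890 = 48950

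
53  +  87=140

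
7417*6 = 44502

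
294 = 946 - 652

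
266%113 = 40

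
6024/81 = 74 + 10/27 = 74.37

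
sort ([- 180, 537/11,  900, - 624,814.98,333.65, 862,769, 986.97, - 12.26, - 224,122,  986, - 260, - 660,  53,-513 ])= [-660, - 624, - 513, - 260, - 224, - 180 , - 12.26 , 537/11,53,122,333.65,769,814.98, 862,900,986,986.97]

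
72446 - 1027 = 71419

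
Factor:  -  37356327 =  - 3^2 * 17^1*244159^1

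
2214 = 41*54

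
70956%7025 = 706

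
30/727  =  30/727 =0.04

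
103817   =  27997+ 75820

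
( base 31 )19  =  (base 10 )40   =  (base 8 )50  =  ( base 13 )31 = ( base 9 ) 44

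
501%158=27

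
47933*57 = 2732181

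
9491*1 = 9491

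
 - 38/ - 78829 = 38/78829 = 0.00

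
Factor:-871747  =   - 173^1*5039^1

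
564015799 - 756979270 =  - 192963471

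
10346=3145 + 7201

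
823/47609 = 823/47609 = 0.02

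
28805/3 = 9601 +2/3 = 9601.67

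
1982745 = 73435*27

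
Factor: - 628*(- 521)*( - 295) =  - 2^2* 5^1*59^1* 157^1*521^1 =-  96520460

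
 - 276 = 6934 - 7210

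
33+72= 105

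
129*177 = 22833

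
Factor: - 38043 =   -  3^3*  1409^1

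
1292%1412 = 1292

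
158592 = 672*236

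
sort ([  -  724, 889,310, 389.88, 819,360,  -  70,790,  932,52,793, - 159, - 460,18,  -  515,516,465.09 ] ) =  [ - 724, -515, - 460,-159, - 70, 18,52,310,360, 389.88 , 465.09,516, 790,793, 819, 889,932]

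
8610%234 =186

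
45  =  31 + 14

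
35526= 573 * 62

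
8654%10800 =8654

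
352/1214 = 176/607 = 0.29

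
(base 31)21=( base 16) 3F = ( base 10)63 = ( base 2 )111111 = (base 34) 1T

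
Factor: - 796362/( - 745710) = 5^(-1 )*53^( - 1 )*283^1 = 283/265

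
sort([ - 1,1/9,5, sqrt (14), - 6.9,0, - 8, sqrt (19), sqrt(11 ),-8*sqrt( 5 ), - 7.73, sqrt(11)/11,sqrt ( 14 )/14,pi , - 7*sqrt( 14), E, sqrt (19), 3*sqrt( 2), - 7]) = [ - 7 * sqrt( 14), - 8*sqrt(5), - 8, - 7.73, - 7, - 6.9, - 1,0  ,  1/9,  sqrt( 14)/14, sqrt (11)/11,E , pi, sqrt (11 ), sqrt( 14), 3 * sqrt( 2), sqrt( 19), sqrt( 19 ),  5]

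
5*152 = 760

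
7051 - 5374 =1677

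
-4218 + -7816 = -12034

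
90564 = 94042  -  3478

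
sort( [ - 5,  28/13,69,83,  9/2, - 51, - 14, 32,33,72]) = [- 51, - 14, - 5, 28/13,9/2, 32,33,69,72,83]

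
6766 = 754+6012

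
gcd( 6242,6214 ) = 2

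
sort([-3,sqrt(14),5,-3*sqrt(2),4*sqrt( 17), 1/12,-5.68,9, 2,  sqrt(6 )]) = [ - 5.68, - 3*sqrt( 2),  -  3,1/12,2, sqrt( 6), sqrt(14),5, 9, 4*sqrt(17)] 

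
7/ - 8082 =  - 7/8082 = - 0.00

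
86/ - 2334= - 43/1167 = - 0.04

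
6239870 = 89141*70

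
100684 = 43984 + 56700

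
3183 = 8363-5180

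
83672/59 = 1418 + 10/59 =1418.17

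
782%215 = 137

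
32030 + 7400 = 39430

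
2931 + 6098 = 9029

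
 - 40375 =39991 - 80366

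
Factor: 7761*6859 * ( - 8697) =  - 462964783203 = - 3^2*13^2 * 19^3 *199^1 *223^1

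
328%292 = 36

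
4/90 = 2/45 = 0.04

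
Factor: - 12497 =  - 12497^1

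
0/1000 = 0 = 0.00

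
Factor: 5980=2^2*5^1 * 13^1*23^1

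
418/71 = 418/71= 5.89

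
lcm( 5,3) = 15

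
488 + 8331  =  8819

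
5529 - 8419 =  - 2890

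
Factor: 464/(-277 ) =-2^4*29^1*277^( - 1)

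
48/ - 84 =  - 4/7 = - 0.57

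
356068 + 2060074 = 2416142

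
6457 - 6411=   46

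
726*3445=2501070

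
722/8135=722/8135 =0.09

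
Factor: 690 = 2^1*3^1*5^1*23^1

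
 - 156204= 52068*( - 3)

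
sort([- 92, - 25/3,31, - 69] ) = [ - 92, - 69, - 25/3,31]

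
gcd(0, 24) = 24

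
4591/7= 4591/7 =655.86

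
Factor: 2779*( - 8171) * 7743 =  -3^1*7^1*29^1 * 89^1*397^1*8171^1 = - 175821919287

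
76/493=76/493 = 0.15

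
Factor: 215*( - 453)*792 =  - 77136840 = - 2^3*3^3*5^1*11^1*43^1*151^1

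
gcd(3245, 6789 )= 1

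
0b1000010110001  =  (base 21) 9EA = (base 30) 4md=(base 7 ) 15313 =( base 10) 4273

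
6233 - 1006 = 5227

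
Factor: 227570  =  2^1 * 5^1 * 7^1 * 3251^1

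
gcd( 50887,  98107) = 1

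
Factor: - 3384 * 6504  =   - 2^6*3^3 * 47^1*271^1 = - 22009536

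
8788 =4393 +4395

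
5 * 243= 1215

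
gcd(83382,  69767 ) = 1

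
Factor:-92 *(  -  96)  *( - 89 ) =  - 786048 = -  2^7*3^1*23^1*89^1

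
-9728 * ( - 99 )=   963072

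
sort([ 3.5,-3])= [ - 3 , 3.5 ]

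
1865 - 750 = 1115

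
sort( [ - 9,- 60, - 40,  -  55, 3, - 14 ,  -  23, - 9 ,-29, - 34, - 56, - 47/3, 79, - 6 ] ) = [ -60, - 56, - 55, - 40, - 34, - 29, - 23, - 47/3,  -  14, - 9, - 9, - 6,3,  79] 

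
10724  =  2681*4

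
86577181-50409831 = 36167350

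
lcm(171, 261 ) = 4959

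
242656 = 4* 60664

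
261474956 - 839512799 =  - 578037843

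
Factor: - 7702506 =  - 2^1 * 3^3 * 7^2*41^1*71^1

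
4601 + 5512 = 10113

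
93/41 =93/41  =  2.27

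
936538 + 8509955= 9446493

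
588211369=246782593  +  341428776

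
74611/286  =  260+251/286 =260.88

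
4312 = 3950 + 362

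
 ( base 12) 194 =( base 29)8o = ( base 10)256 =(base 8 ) 400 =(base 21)c4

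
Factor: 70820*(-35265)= -2497467300 = -2^2 * 3^1*5^2*2351^1*3541^1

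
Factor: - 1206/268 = -2^( - 1)*3^2=-9/2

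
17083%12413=4670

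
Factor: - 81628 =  - 2^2*20407^1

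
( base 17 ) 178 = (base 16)1A0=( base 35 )BV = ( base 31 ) dd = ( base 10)416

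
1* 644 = 644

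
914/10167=914/10167 = 0.09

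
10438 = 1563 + 8875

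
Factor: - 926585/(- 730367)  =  85/67 = 5^1 *17^1 * 67^(- 1)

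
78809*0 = 0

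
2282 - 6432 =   -  4150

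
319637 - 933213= - 613576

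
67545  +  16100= 83645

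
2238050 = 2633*850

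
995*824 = 819880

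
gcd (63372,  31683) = 3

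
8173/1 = 8173=8173.00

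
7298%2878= 1542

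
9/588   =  3/196 = 0.02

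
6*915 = 5490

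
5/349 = 5/349= 0.01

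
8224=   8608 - 384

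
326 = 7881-7555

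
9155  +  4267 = 13422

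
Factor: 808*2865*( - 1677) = -2^3*3^2 * 5^1 * 13^1*43^1*101^1*191^1 = - 3882120840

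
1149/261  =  383/87 = 4.40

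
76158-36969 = 39189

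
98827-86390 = 12437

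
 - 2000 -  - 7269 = 5269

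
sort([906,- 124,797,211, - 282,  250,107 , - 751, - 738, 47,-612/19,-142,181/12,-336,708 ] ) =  [ - 751,-738, - 336, - 282, - 142, - 124,-612/19,  181/12, 47,107, 211 , 250 , 708,797 , 906]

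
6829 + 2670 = 9499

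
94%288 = 94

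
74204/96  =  18551/24 = 772.96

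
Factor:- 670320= - 2^4*3^2*5^1*7^2*19^1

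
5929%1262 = 881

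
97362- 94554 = 2808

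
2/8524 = 1/4262 = 0.00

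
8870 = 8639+231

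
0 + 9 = 9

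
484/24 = 20 + 1/6 = 20.17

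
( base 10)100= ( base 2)1100100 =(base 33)31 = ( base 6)244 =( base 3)10201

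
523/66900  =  523/66900 = 0.01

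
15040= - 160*(- 94 ) 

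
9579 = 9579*1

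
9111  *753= 6860583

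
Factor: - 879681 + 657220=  - 222461 = -222461^1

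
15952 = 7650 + 8302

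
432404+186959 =619363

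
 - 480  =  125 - 605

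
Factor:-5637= - 3^1*1879^1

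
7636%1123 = 898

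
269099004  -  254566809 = 14532195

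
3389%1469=451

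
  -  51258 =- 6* 8543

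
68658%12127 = 8023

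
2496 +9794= 12290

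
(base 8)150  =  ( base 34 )32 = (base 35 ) 2y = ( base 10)104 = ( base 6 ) 252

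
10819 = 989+9830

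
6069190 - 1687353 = 4381837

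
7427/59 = 125 + 52/59 = 125.88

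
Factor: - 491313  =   - 3^1*163771^1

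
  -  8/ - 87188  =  2/21797= 0.00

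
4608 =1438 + 3170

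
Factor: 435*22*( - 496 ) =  - 2^5*3^1*5^1*11^1*29^1*31^1  =  - 4746720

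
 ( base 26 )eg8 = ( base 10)9888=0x26A0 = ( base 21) 118i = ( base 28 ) ch4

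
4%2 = 0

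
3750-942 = 2808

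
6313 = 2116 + 4197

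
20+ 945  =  965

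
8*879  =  7032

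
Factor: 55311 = 3^1*103^1*179^1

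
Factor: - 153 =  - 3^2*17^1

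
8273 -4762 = 3511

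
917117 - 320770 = 596347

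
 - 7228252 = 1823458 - 9051710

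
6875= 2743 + 4132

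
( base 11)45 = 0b110001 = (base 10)49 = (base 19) 2b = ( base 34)1f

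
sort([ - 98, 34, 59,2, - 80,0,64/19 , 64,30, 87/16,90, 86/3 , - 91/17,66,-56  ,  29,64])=[ - 98, - 80, - 56, - 91/17, 0,2,64/19, 87/16,86/3,  29 , 30,34,59,64,  64,66, 90]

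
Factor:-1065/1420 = -2^(- 2)*3^1 = - 3/4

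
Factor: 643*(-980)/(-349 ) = 630140/349 = 2^2*5^1 * 7^2  *  349^( - 1 )*  643^1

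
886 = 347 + 539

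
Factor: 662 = 2^1*331^1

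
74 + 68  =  142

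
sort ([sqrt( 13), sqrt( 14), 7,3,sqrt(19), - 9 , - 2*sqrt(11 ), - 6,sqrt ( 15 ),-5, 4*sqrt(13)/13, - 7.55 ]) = [ - 9, - 7.55, - 2 * sqrt(11), - 6, - 5  ,  4*sqrt (13) /13, 3, sqrt( 13 ), sqrt (14 ), sqrt ( 15 ),sqrt(19), 7 ]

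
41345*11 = 454795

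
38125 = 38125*1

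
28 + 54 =82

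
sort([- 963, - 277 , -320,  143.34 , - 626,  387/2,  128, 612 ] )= [ - 963,-626 ,- 320, - 277, 128, 143.34,387/2, 612]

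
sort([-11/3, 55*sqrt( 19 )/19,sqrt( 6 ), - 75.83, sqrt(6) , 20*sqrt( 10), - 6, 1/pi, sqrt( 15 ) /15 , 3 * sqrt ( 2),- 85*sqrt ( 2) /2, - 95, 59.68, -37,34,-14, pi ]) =[ - 95 ,-75.83, - 85*sqrt(2) /2, -37, - 14,-6,  -  11/3,sqrt( 15)/15, 1/pi, sqrt( 6), sqrt(6 ), pi , 3*sqrt( 2 ),55*sqrt(19) /19,34,59.68, 20*sqrt( 10)]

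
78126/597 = 26042/199 =130.86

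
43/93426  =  43/93426 =0.00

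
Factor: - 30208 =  -2^9*59^1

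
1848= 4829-2981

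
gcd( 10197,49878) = 9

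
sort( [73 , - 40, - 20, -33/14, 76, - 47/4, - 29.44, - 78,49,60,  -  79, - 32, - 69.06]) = [-79,-78, - 69.06, - 40, - 32, - 29.44, - 20, - 47/4,-33/14 , 49,60,  73,76 ]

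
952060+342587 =1294647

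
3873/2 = 1936 +1/2= 1936.50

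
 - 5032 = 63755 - 68787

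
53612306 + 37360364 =90972670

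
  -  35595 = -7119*5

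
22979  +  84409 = 107388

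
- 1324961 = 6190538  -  7515499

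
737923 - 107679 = 630244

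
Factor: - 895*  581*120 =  - 62399400 = - 2^3*3^1*5^2 *7^1*83^1  *  179^1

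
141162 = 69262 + 71900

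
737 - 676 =61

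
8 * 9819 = 78552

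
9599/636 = 9599/636 =15.09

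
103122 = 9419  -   - 93703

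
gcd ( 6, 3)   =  3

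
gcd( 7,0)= 7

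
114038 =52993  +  61045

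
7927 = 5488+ 2439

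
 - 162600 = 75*( - 2168 )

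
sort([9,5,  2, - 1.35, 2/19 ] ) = [-1.35,  2/19, 2, 5, 9 ]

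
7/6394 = 7/6394 = 0.00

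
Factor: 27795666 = 2^1*3^1 * 4632611^1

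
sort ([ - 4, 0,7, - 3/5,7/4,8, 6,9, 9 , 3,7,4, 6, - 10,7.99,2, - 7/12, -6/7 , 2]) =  [  -  10 , - 4, - 6/7 , - 3/5,  -  7/12,0,7/4,2, 2,3,4,6,6,  7 , 7 , 7.99, 8, 9,9 ] 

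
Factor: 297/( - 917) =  - 3^3*7^( - 1)*11^1*131^( - 1) 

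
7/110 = 7/110 = 0.06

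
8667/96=90  +  9/32 =90.28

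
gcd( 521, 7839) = 1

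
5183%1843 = 1497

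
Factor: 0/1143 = 0 = 0^1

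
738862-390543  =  348319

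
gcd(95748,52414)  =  2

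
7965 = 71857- 63892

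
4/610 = 2/305 = 0.01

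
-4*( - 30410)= 121640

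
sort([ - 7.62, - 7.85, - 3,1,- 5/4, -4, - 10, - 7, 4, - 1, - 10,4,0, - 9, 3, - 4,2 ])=[ - 10, - 10, - 9, - 7.85, - 7.62, - 7, - 4, - 4, - 3, - 5/4, - 1,0, 1  ,  2,3, 4, 4]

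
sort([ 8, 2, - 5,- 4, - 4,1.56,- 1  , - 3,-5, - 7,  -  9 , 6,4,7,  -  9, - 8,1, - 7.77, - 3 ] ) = [-9, - 9, -8,- 7.77, - 7,-5, - 5,- 4,  -  4,- 3, - 3,  -  1,1,1.56,  2,4,6,7,8 ]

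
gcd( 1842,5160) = 6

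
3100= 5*620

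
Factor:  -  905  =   - 5^1*181^1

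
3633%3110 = 523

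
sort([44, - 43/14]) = [- 43/14,44 ] 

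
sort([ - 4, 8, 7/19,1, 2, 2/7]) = [  -  4,2/7 , 7/19, 1, 2, 8] 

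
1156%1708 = 1156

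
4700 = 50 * 94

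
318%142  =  34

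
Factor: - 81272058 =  -2^1*3^1*7^1 *1935049^1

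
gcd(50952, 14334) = 6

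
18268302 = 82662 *221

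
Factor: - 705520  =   - 2^4*5^1*8819^1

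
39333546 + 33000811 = 72334357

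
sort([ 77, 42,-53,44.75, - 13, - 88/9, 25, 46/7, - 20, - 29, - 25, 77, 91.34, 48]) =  [ - 53 ,  -  29, - 25, - 20, - 13,-88/9,46/7,  25, 42, 44.75, 48,77,77, 91.34]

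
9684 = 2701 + 6983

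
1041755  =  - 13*( -80135)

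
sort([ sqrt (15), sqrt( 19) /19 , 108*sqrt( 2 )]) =[ sqrt( 19) /19 , sqrt (15),108 *sqrt(2) ]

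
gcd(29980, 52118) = 2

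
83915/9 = 9323 + 8/9   =  9323.89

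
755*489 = 369195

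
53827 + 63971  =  117798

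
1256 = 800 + 456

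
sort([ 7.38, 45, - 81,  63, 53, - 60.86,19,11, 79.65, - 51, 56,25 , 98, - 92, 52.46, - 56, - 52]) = [ - 92, - 81, - 60.86, - 56, - 52,-51, 7.38,11,  19, 25, 45, 52.46, 53, 56,  63 , 79.65,  98] 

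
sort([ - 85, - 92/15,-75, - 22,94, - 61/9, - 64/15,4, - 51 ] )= [ - 85,-75, - 51, - 22, - 61/9, - 92/15, - 64/15, 4, 94]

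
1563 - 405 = 1158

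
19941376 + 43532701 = 63474077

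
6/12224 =3/6112 =0.00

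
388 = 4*97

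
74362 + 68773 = 143135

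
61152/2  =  30576= 30576.00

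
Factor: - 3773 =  - 7^3*11^1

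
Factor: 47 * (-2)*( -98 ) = 9212 = 2^2*7^2*47^1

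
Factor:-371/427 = - 53/61 = - 53^1*61^(-1 ) 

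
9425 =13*725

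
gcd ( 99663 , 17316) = 3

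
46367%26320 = 20047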